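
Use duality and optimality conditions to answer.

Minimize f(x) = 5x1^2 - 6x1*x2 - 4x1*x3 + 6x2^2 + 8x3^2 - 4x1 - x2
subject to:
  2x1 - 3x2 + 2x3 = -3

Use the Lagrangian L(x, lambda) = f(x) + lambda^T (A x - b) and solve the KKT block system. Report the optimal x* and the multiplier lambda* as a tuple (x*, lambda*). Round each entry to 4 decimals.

Form the Lagrangian:
  L(x, lambda) = (1/2) x^T Q x + c^T x + lambda^T (A x - b)
Stationarity (grad_x L = 0): Q x + c + A^T lambda = 0.
Primal feasibility: A x = b.

This gives the KKT block system:
  [ Q   A^T ] [ x     ]   [-c ]
  [ A    0  ] [ lambda ] = [ b ]

Solving the linear system:
  x*      = (0.25, 0.9583, -0.3125)
  lambda* = (3)
  f(x*)   = 3.5208

x* = (0.25, 0.9583, -0.3125), lambda* = (3)


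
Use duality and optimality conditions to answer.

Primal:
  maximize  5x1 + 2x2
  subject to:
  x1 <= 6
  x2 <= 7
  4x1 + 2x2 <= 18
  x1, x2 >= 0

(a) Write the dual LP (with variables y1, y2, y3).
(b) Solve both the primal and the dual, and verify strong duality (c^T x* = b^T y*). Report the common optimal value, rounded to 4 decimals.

The standard primal-dual pair for 'max c^T x s.t. A x <= b, x >= 0' is:
  Dual:  min b^T y  s.t.  A^T y >= c,  y >= 0.

So the dual LP is:
  minimize  6y1 + 7y2 + 18y3
  subject to:
    y1 + 4y3 >= 5
    y2 + 2y3 >= 2
    y1, y2, y3 >= 0

Solving the primal: x* = (4.5, 0).
  primal value c^T x* = 22.5.
Solving the dual: y* = (0, 0, 1.25).
  dual value b^T y* = 22.5.
Strong duality: c^T x* = b^T y*. Confirmed.

22.5


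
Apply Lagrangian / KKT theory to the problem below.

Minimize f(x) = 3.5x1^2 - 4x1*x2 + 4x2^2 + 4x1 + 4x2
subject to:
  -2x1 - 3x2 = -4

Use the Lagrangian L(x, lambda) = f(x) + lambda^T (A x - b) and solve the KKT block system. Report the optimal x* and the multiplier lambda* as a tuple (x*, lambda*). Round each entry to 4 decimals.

Form the Lagrangian:
  L(x, lambda) = (1/2) x^T Q x + c^T x + lambda^T (A x - b)
Stationarity (grad_x L = 0): Q x + c + A^T lambda = 0.
Primal feasibility: A x = b.

This gives the KKT block system:
  [ Q   A^T ] [ x     ]   [-c ]
  [ A    0  ] [ lambda ] = [ b ]

Solving the linear system:
  x*      = (0.6993, 0.8671)
  lambda* = (2.7133)
  f(x*)   = 8.5594

x* = (0.6993, 0.8671), lambda* = (2.7133)


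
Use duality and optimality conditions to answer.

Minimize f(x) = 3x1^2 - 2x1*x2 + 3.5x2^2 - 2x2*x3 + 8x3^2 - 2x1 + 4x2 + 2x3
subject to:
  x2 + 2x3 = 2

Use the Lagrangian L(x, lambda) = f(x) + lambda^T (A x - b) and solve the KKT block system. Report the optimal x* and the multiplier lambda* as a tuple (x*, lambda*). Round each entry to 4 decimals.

Form the Lagrangian:
  L(x, lambda) = (1/2) x^T Q x + c^T x + lambda^T (A x - b)
Stationarity (grad_x L = 0): Q x + c + A^T lambda = 0.
Primal feasibility: A x = b.

This gives the KKT block system:
  [ Q   A^T ] [ x     ]   [-c ]
  [ A    0  ] [ lambda ] = [ b ]

Solving the linear system:
  x*      = (0.5405, 0.6216, 0.6892)
  lambda* = (-5.8919)
  f(x*)   = 7.2838

x* = (0.5405, 0.6216, 0.6892), lambda* = (-5.8919)


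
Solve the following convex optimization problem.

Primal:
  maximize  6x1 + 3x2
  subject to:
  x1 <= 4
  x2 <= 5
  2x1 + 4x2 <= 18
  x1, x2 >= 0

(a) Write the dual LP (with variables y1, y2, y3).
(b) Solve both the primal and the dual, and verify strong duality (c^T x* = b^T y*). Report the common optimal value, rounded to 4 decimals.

The standard primal-dual pair for 'max c^T x s.t. A x <= b, x >= 0' is:
  Dual:  min b^T y  s.t.  A^T y >= c,  y >= 0.

So the dual LP is:
  minimize  4y1 + 5y2 + 18y3
  subject to:
    y1 + 2y3 >= 6
    y2 + 4y3 >= 3
    y1, y2, y3 >= 0

Solving the primal: x* = (4, 2.5).
  primal value c^T x* = 31.5.
Solving the dual: y* = (4.5, 0, 0.75).
  dual value b^T y* = 31.5.
Strong duality: c^T x* = b^T y*. Confirmed.

31.5


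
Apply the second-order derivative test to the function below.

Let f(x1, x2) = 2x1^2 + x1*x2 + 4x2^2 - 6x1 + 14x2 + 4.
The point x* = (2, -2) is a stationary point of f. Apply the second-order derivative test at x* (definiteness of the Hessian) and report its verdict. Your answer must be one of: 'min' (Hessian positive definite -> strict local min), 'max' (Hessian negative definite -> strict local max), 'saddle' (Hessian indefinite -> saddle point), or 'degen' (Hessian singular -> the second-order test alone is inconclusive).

Compute the Hessian H = grad^2 f:
  H = [[4, 1], [1, 8]]
Verify stationarity: grad f(x*) = H x* + g = (0, 0).
Eigenvalues of H: 3.7639, 8.2361.
Both eigenvalues > 0, so H is positive definite -> x* is a strict local min.

min


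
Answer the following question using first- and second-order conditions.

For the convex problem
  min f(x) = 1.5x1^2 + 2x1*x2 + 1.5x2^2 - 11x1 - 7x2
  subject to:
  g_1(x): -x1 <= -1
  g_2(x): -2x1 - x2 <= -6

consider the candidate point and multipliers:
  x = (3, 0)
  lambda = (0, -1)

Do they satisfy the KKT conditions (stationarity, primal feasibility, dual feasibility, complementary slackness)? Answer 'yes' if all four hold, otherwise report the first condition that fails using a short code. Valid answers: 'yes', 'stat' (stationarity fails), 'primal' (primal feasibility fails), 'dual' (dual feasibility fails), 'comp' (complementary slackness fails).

Gradient of f: grad f(x) = Q x + c = (-2, -1)
Constraint values g_i(x) = a_i^T x - b_i:
  g_1((3, 0)) = -2
  g_2((3, 0)) = 0
Stationarity residual: grad f(x) + sum_i lambda_i a_i = (0, 0)
  -> stationarity OK
Primal feasibility (all g_i <= 0): OK
Dual feasibility (all lambda_i >= 0): FAILS
Complementary slackness (lambda_i * g_i(x) = 0 for all i): OK

Verdict: the first failing condition is dual_feasibility -> dual.

dual


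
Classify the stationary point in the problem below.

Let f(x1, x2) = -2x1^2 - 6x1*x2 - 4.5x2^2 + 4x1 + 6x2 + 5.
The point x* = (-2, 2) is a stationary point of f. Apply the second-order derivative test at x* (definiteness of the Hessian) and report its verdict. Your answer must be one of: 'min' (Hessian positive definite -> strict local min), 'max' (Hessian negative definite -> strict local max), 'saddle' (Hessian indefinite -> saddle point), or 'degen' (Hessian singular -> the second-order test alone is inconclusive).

Compute the Hessian H = grad^2 f:
  H = [[-4, -6], [-6, -9]]
Verify stationarity: grad f(x*) = H x* + g = (0, 0).
Eigenvalues of H: -13, 0.
H has a zero eigenvalue (singular; negative semidefinite but not definite), so H is neither positive definite, negative definite, nor indefinite. The second-order test alone is inconclusive -> degen.
(Indeed, f is constant along the null direction of H through x*, so x* is not a strict local extremum.)

degen


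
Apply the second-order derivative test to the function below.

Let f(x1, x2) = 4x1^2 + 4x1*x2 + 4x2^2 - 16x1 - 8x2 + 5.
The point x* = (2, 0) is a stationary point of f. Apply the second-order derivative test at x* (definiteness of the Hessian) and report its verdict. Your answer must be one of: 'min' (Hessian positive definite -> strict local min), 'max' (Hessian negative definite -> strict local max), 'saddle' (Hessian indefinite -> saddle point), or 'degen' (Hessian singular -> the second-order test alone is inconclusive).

Compute the Hessian H = grad^2 f:
  H = [[8, 4], [4, 8]]
Verify stationarity: grad f(x*) = H x* + g = (0, 0).
Eigenvalues of H: 4, 12.
Both eigenvalues > 0, so H is positive definite -> x* is a strict local min.

min


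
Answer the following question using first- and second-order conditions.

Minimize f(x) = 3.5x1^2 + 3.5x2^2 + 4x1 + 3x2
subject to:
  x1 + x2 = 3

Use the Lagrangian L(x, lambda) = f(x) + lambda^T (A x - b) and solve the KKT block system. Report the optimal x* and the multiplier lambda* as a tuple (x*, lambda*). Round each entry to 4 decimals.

Form the Lagrangian:
  L(x, lambda) = (1/2) x^T Q x + c^T x + lambda^T (A x - b)
Stationarity (grad_x L = 0): Q x + c + A^T lambda = 0.
Primal feasibility: A x = b.

This gives the KKT block system:
  [ Q   A^T ] [ x     ]   [-c ]
  [ A    0  ] [ lambda ] = [ b ]

Solving the linear system:
  x*      = (1.4286, 1.5714)
  lambda* = (-14)
  f(x*)   = 26.2143

x* = (1.4286, 1.5714), lambda* = (-14)


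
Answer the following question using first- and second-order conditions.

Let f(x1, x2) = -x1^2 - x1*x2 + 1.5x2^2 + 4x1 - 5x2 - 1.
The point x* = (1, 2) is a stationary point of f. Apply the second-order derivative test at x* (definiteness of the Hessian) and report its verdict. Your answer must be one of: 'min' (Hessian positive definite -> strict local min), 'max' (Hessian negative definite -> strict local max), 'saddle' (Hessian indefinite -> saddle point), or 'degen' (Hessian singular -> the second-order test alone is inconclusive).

Compute the Hessian H = grad^2 f:
  H = [[-2, -1], [-1, 3]]
Verify stationarity: grad f(x*) = H x* + g = (0, 0).
Eigenvalues of H: -2.1926, 3.1926.
Eigenvalues have mixed signs, so H is indefinite -> x* is a saddle point.

saddle


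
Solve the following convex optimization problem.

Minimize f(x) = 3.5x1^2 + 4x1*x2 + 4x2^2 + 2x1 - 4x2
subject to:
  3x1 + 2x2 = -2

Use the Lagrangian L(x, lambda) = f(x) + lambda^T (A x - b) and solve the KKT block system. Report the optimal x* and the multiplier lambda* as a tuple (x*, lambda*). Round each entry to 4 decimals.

Form the Lagrangian:
  L(x, lambda) = (1/2) x^T Q x + c^T x + lambda^T (A x - b)
Stationarity (grad_x L = 0): Q x + c + A^T lambda = 0.
Primal feasibility: A x = b.

This gives the KKT block system:
  [ Q   A^T ] [ x     ]   [-c ]
  [ A    0  ] [ lambda ] = [ b ]

Solving the linear system:
  x*      = (-1.2308, 0.8462)
  lambda* = (1.0769)
  f(x*)   = -1.8462

x* = (-1.2308, 0.8462), lambda* = (1.0769)


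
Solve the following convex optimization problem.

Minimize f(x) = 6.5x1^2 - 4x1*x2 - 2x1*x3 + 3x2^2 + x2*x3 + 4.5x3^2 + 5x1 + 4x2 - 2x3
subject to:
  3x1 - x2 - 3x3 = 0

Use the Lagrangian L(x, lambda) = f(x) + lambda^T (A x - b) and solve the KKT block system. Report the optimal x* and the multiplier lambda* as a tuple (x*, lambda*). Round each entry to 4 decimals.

Form the Lagrangian:
  L(x, lambda) = (1/2) x^T Q x + c^T x + lambda^T (A x - b)
Stationarity (grad_x L = 0): Q x + c + A^T lambda = 0.
Primal feasibility: A x = b.

This gives the KKT block system:
  [ Q   A^T ] [ x     ]   [-c ]
  [ A    0  ] [ lambda ] = [ b ]

Solving the linear system:
  x*      = (-0.513, -1.1688, -0.1234)
  lambda* = (-1.0844)
  f(x*)   = -3.4968

x* = (-0.513, -1.1688, -0.1234), lambda* = (-1.0844)


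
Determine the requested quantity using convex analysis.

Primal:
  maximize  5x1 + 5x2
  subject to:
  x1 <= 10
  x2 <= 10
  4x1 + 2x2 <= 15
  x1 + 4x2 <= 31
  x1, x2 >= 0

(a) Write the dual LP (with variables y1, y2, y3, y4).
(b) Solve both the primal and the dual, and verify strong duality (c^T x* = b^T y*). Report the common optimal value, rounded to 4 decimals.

The standard primal-dual pair for 'max c^T x s.t. A x <= b, x >= 0' is:
  Dual:  min b^T y  s.t.  A^T y >= c,  y >= 0.

So the dual LP is:
  minimize  10y1 + 10y2 + 15y3 + 31y4
  subject to:
    y1 + 4y3 + y4 >= 5
    y2 + 2y3 + 4y4 >= 5
    y1, y2, y3, y4 >= 0

Solving the primal: x* = (0, 7.5).
  primal value c^T x* = 37.5.
Solving the dual: y* = (0, 0, 2.5, 0).
  dual value b^T y* = 37.5.
Strong duality: c^T x* = b^T y*. Confirmed.

37.5


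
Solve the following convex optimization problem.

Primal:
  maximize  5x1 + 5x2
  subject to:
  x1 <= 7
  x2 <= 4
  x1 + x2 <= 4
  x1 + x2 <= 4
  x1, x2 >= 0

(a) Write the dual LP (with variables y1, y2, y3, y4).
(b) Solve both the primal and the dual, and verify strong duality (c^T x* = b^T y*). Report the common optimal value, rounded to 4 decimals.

The standard primal-dual pair for 'max c^T x s.t. A x <= b, x >= 0' is:
  Dual:  min b^T y  s.t.  A^T y >= c,  y >= 0.

So the dual LP is:
  minimize  7y1 + 4y2 + 4y3 + 4y4
  subject to:
    y1 + y3 + y4 >= 5
    y2 + y3 + y4 >= 5
    y1, y2, y3, y4 >= 0

Solving the primal: x* = (4, 0).
  primal value c^T x* = 20.
Solving the dual: y* = (0, 0, 5, 0).
  dual value b^T y* = 20.
Strong duality: c^T x* = b^T y*. Confirmed.

20


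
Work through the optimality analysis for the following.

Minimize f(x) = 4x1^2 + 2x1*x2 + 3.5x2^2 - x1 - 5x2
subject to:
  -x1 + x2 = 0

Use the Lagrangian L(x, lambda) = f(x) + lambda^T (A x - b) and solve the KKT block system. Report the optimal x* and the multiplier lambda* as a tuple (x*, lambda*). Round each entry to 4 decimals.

Form the Lagrangian:
  L(x, lambda) = (1/2) x^T Q x + c^T x + lambda^T (A x - b)
Stationarity (grad_x L = 0): Q x + c + A^T lambda = 0.
Primal feasibility: A x = b.

This gives the KKT block system:
  [ Q   A^T ] [ x     ]   [-c ]
  [ A    0  ] [ lambda ] = [ b ]

Solving the linear system:
  x*      = (0.3158, 0.3158)
  lambda* = (2.1579)
  f(x*)   = -0.9474

x* = (0.3158, 0.3158), lambda* = (2.1579)


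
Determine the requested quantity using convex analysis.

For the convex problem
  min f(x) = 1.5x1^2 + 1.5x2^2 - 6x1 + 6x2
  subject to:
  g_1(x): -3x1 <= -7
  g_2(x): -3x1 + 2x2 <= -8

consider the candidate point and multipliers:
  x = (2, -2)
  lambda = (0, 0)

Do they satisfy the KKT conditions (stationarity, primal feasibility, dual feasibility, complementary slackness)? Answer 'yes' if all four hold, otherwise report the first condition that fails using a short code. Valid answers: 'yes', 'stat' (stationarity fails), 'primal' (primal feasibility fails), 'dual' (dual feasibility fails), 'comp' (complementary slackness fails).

Gradient of f: grad f(x) = Q x + c = (0, 0)
Constraint values g_i(x) = a_i^T x - b_i:
  g_1((2, -2)) = 1
  g_2((2, -2)) = -2
Stationarity residual: grad f(x) + sum_i lambda_i a_i = (0, 0)
  -> stationarity OK
Primal feasibility (all g_i <= 0): FAILS
Dual feasibility (all lambda_i >= 0): OK
Complementary slackness (lambda_i * g_i(x) = 0 for all i): OK

Verdict: the first failing condition is primal_feasibility -> primal.

primal


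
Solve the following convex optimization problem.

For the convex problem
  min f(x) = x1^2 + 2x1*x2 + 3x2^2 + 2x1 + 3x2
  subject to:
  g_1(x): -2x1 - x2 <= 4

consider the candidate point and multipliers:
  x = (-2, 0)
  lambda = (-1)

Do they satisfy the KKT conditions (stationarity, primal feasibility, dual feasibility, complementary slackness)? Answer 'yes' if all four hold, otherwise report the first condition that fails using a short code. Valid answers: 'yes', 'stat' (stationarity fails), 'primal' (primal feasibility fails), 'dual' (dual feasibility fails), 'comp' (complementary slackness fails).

Gradient of f: grad f(x) = Q x + c = (-2, -1)
Constraint values g_i(x) = a_i^T x - b_i:
  g_1((-2, 0)) = 0
Stationarity residual: grad f(x) + sum_i lambda_i a_i = (0, 0)
  -> stationarity OK
Primal feasibility (all g_i <= 0): OK
Dual feasibility (all lambda_i >= 0): FAILS
Complementary slackness (lambda_i * g_i(x) = 0 for all i): OK

Verdict: the first failing condition is dual_feasibility -> dual.

dual


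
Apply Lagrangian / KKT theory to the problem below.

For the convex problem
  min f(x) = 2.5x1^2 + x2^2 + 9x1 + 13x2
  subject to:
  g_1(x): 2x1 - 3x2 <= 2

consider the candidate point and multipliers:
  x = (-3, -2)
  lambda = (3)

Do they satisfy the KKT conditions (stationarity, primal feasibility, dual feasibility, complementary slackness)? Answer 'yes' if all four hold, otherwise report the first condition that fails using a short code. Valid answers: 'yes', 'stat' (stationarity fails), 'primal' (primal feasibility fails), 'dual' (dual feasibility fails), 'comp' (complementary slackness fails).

Gradient of f: grad f(x) = Q x + c = (-6, 9)
Constraint values g_i(x) = a_i^T x - b_i:
  g_1((-3, -2)) = -2
Stationarity residual: grad f(x) + sum_i lambda_i a_i = (0, 0)
  -> stationarity OK
Primal feasibility (all g_i <= 0): OK
Dual feasibility (all lambda_i >= 0): OK
Complementary slackness (lambda_i * g_i(x) = 0 for all i): FAILS

Verdict: the first failing condition is complementary_slackness -> comp.

comp


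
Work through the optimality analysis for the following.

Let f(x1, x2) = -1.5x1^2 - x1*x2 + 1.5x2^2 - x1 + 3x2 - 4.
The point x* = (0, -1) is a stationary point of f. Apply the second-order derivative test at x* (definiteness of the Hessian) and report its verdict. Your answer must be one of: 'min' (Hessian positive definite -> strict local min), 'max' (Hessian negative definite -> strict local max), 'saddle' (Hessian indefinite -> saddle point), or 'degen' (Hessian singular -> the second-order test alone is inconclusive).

Compute the Hessian H = grad^2 f:
  H = [[-3, -1], [-1, 3]]
Verify stationarity: grad f(x*) = H x* + g = (0, 0).
Eigenvalues of H: -3.1623, 3.1623.
Eigenvalues have mixed signs, so H is indefinite -> x* is a saddle point.

saddle


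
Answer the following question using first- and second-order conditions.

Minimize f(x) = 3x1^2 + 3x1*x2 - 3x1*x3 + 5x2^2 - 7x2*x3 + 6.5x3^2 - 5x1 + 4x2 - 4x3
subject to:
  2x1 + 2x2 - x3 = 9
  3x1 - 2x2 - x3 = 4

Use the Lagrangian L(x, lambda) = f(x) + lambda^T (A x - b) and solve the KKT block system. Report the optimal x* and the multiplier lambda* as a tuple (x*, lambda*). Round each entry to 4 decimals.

Form the Lagrangian:
  L(x, lambda) = (1/2) x^T Q x + c^T x + lambda^T (A x - b)
Stationarity (grad_x L = 0): Q x + c + A^T lambda = 0.
Primal feasibility: A x = b.

This gives the KKT block system:
  [ Q   A^T ] [ x     ]   [-c ]
  [ A    0  ] [ lambda ] = [ b ]

Solving the linear system:
  x*      = (3.1905, 2.0476, 1.4762)
  lambda* = (-10.2857, 1.5714)
  f(x*)   = 36.3095

x* = (3.1905, 2.0476, 1.4762), lambda* = (-10.2857, 1.5714)


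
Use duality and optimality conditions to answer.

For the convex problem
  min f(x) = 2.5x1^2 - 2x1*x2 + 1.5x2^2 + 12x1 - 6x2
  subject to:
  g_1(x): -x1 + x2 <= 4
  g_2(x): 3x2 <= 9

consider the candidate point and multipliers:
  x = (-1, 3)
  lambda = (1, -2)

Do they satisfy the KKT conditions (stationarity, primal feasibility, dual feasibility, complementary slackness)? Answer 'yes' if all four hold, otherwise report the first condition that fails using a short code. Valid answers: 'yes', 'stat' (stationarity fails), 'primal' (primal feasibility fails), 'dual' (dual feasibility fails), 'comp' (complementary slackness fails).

Gradient of f: grad f(x) = Q x + c = (1, 5)
Constraint values g_i(x) = a_i^T x - b_i:
  g_1((-1, 3)) = 0
  g_2((-1, 3)) = 0
Stationarity residual: grad f(x) + sum_i lambda_i a_i = (0, 0)
  -> stationarity OK
Primal feasibility (all g_i <= 0): OK
Dual feasibility (all lambda_i >= 0): FAILS
Complementary slackness (lambda_i * g_i(x) = 0 for all i): OK

Verdict: the first failing condition is dual_feasibility -> dual.

dual


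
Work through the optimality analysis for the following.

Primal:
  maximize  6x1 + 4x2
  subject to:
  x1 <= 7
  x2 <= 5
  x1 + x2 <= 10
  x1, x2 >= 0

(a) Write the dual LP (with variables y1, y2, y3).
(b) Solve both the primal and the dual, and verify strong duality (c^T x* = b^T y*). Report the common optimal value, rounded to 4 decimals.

The standard primal-dual pair for 'max c^T x s.t. A x <= b, x >= 0' is:
  Dual:  min b^T y  s.t.  A^T y >= c,  y >= 0.

So the dual LP is:
  minimize  7y1 + 5y2 + 10y3
  subject to:
    y1 + y3 >= 6
    y2 + y3 >= 4
    y1, y2, y3 >= 0

Solving the primal: x* = (7, 3).
  primal value c^T x* = 54.
Solving the dual: y* = (2, 0, 4).
  dual value b^T y* = 54.
Strong duality: c^T x* = b^T y*. Confirmed.

54


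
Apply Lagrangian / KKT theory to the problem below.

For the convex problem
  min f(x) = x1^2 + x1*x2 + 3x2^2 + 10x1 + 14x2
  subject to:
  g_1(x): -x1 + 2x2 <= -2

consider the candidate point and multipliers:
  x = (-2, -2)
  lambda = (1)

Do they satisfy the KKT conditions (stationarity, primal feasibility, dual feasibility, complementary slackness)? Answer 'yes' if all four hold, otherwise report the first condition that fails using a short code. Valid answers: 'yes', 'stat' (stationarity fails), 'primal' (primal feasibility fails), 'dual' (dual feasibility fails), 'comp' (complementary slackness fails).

Gradient of f: grad f(x) = Q x + c = (4, 0)
Constraint values g_i(x) = a_i^T x - b_i:
  g_1((-2, -2)) = 0
Stationarity residual: grad f(x) + sum_i lambda_i a_i = (3, 2)
  -> stationarity FAILS
Primal feasibility (all g_i <= 0): OK
Dual feasibility (all lambda_i >= 0): OK
Complementary slackness (lambda_i * g_i(x) = 0 for all i): OK

Verdict: the first failing condition is stationarity -> stat.

stat


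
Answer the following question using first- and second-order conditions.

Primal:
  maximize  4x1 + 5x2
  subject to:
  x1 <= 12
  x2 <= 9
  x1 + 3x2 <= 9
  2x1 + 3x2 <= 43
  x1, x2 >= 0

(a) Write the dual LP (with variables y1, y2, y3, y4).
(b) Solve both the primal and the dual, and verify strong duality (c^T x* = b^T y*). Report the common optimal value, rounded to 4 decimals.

The standard primal-dual pair for 'max c^T x s.t. A x <= b, x >= 0' is:
  Dual:  min b^T y  s.t.  A^T y >= c,  y >= 0.

So the dual LP is:
  minimize  12y1 + 9y2 + 9y3 + 43y4
  subject to:
    y1 + y3 + 2y4 >= 4
    y2 + 3y3 + 3y4 >= 5
    y1, y2, y3, y4 >= 0

Solving the primal: x* = (9, 0).
  primal value c^T x* = 36.
Solving the dual: y* = (0, 0, 4, 0).
  dual value b^T y* = 36.
Strong duality: c^T x* = b^T y*. Confirmed.

36


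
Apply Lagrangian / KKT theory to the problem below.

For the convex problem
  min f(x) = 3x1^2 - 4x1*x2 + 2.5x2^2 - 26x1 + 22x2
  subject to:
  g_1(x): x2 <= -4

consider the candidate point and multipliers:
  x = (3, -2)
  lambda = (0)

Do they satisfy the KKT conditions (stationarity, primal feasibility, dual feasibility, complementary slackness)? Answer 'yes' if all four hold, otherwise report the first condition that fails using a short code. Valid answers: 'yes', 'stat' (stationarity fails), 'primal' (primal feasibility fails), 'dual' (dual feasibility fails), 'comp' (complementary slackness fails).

Gradient of f: grad f(x) = Q x + c = (0, 0)
Constraint values g_i(x) = a_i^T x - b_i:
  g_1((3, -2)) = 2
Stationarity residual: grad f(x) + sum_i lambda_i a_i = (0, 0)
  -> stationarity OK
Primal feasibility (all g_i <= 0): FAILS
Dual feasibility (all lambda_i >= 0): OK
Complementary slackness (lambda_i * g_i(x) = 0 for all i): OK

Verdict: the first failing condition is primal_feasibility -> primal.

primal


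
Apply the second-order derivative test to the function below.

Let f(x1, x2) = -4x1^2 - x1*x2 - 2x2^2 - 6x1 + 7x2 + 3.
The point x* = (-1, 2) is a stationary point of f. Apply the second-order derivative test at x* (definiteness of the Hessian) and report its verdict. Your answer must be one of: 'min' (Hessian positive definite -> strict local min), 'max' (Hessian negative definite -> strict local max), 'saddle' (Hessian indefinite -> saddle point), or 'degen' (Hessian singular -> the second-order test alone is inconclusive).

Compute the Hessian H = grad^2 f:
  H = [[-8, -1], [-1, -4]]
Verify stationarity: grad f(x*) = H x* + g = (0, 0).
Eigenvalues of H: -8.2361, -3.7639.
Both eigenvalues < 0, so H is negative definite -> x* is a strict local max.

max


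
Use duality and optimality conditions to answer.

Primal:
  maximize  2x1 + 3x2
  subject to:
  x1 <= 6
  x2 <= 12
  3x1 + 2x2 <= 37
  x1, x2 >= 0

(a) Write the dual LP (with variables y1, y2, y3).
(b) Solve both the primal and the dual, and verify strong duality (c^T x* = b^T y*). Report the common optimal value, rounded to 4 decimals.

The standard primal-dual pair for 'max c^T x s.t. A x <= b, x >= 0' is:
  Dual:  min b^T y  s.t.  A^T y >= c,  y >= 0.

So the dual LP is:
  minimize  6y1 + 12y2 + 37y3
  subject to:
    y1 + 3y3 >= 2
    y2 + 2y3 >= 3
    y1, y2, y3 >= 0

Solving the primal: x* = (4.3333, 12).
  primal value c^T x* = 44.6667.
Solving the dual: y* = (0, 1.6667, 0.6667).
  dual value b^T y* = 44.6667.
Strong duality: c^T x* = b^T y*. Confirmed.

44.6667


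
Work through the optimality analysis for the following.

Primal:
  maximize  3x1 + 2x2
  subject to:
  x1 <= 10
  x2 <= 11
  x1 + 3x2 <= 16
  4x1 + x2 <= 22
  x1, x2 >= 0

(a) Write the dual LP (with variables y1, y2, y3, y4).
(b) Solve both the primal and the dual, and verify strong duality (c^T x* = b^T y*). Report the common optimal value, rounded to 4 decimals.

The standard primal-dual pair for 'max c^T x s.t. A x <= b, x >= 0' is:
  Dual:  min b^T y  s.t.  A^T y >= c,  y >= 0.

So the dual LP is:
  minimize  10y1 + 11y2 + 16y3 + 22y4
  subject to:
    y1 + y3 + 4y4 >= 3
    y2 + 3y3 + y4 >= 2
    y1, y2, y3, y4 >= 0

Solving the primal: x* = (4.5455, 3.8182).
  primal value c^T x* = 21.2727.
Solving the dual: y* = (0, 0, 0.4545, 0.6364).
  dual value b^T y* = 21.2727.
Strong duality: c^T x* = b^T y*. Confirmed.

21.2727


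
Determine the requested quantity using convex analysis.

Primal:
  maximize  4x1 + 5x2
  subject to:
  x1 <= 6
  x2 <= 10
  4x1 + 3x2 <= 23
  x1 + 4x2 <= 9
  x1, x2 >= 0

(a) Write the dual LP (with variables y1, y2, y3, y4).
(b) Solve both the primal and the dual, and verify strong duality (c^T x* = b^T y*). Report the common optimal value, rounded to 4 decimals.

The standard primal-dual pair for 'max c^T x s.t. A x <= b, x >= 0' is:
  Dual:  min b^T y  s.t.  A^T y >= c,  y >= 0.

So the dual LP is:
  minimize  6y1 + 10y2 + 23y3 + 9y4
  subject to:
    y1 + 4y3 + y4 >= 4
    y2 + 3y3 + 4y4 >= 5
    y1, y2, y3, y4 >= 0

Solving the primal: x* = (5, 1).
  primal value c^T x* = 25.
Solving the dual: y* = (0, 0, 0.8462, 0.6154).
  dual value b^T y* = 25.
Strong duality: c^T x* = b^T y*. Confirmed.

25


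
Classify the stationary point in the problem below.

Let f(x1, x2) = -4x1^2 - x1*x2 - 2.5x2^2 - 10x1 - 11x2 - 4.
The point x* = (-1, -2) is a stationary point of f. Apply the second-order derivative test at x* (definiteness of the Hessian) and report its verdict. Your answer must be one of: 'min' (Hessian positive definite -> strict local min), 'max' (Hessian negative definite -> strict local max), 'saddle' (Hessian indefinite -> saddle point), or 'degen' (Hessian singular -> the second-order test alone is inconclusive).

Compute the Hessian H = grad^2 f:
  H = [[-8, -1], [-1, -5]]
Verify stationarity: grad f(x*) = H x* + g = (0, 0).
Eigenvalues of H: -8.3028, -4.6972.
Both eigenvalues < 0, so H is negative definite -> x* is a strict local max.

max


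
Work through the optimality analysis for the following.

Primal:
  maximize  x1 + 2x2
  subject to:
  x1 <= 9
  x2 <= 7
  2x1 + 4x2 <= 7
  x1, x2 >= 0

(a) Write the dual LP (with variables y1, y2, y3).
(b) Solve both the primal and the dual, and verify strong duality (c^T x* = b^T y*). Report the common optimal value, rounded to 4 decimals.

The standard primal-dual pair for 'max c^T x s.t. A x <= b, x >= 0' is:
  Dual:  min b^T y  s.t.  A^T y >= c,  y >= 0.

So the dual LP is:
  minimize  9y1 + 7y2 + 7y3
  subject to:
    y1 + 2y3 >= 1
    y2 + 4y3 >= 2
    y1, y2, y3 >= 0

Solving the primal: x* = (3.5, 0).
  primal value c^T x* = 3.5.
Solving the dual: y* = (0, 0, 0.5).
  dual value b^T y* = 3.5.
Strong duality: c^T x* = b^T y*. Confirmed.

3.5


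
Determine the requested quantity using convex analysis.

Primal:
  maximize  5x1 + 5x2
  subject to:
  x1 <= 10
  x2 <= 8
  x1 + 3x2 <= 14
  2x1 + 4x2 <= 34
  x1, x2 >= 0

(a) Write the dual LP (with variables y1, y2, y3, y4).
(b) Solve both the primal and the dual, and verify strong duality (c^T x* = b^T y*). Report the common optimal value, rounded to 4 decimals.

The standard primal-dual pair for 'max c^T x s.t. A x <= b, x >= 0' is:
  Dual:  min b^T y  s.t.  A^T y >= c,  y >= 0.

So the dual LP is:
  minimize  10y1 + 8y2 + 14y3 + 34y4
  subject to:
    y1 + y3 + 2y4 >= 5
    y2 + 3y3 + 4y4 >= 5
    y1, y2, y3, y4 >= 0

Solving the primal: x* = (10, 1.3333).
  primal value c^T x* = 56.6667.
Solving the dual: y* = (3.3333, 0, 1.6667, 0).
  dual value b^T y* = 56.6667.
Strong duality: c^T x* = b^T y*. Confirmed.

56.6667


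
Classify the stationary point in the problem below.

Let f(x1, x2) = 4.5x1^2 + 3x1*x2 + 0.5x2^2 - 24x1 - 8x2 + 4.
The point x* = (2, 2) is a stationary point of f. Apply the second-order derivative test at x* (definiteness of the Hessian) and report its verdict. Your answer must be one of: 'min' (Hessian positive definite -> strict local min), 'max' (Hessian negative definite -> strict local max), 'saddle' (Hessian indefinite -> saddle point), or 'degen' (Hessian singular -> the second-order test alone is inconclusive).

Compute the Hessian H = grad^2 f:
  H = [[9, 3], [3, 1]]
Verify stationarity: grad f(x*) = H x* + g = (0, 0).
Eigenvalues of H: 0, 10.
H has a zero eigenvalue (singular; positive semidefinite but not definite), so H is neither positive definite, negative definite, nor indefinite. The second-order test alone is inconclusive -> degen.
(Indeed, f is constant along the null direction of H through x*, so x* is not a strict local extremum.)

degen


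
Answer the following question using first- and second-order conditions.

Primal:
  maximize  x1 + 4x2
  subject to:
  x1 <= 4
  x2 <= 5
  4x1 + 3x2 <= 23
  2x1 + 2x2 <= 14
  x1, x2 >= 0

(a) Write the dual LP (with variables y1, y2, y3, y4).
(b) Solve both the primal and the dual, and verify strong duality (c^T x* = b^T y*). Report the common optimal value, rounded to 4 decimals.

The standard primal-dual pair for 'max c^T x s.t. A x <= b, x >= 0' is:
  Dual:  min b^T y  s.t.  A^T y >= c,  y >= 0.

So the dual LP is:
  minimize  4y1 + 5y2 + 23y3 + 14y4
  subject to:
    y1 + 4y3 + 2y4 >= 1
    y2 + 3y3 + 2y4 >= 4
    y1, y2, y3, y4 >= 0

Solving the primal: x* = (2, 5).
  primal value c^T x* = 22.
Solving the dual: y* = (0, 3.25, 0.25, 0).
  dual value b^T y* = 22.
Strong duality: c^T x* = b^T y*. Confirmed.

22


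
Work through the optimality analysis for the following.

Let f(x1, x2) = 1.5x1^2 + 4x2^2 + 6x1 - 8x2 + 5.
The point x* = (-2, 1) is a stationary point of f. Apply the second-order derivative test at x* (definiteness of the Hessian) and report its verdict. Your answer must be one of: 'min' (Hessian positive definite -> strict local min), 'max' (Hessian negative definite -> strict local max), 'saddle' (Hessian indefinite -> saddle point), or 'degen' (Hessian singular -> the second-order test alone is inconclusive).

Compute the Hessian H = grad^2 f:
  H = [[3, 0], [0, 8]]
Verify stationarity: grad f(x*) = H x* + g = (0, 0).
Eigenvalues of H: 3, 8.
Both eigenvalues > 0, so H is positive definite -> x* is a strict local min.

min


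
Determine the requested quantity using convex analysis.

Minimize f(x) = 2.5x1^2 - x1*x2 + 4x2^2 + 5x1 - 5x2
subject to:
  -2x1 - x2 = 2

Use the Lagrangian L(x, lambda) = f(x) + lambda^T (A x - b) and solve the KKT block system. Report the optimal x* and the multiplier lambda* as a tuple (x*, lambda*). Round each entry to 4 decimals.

Form the Lagrangian:
  L(x, lambda) = (1/2) x^T Q x + c^T x + lambda^T (A x - b)
Stationarity (grad_x L = 0): Q x + c + A^T lambda = 0.
Primal feasibility: A x = b.

This gives the KKT block system:
  [ Q   A^T ] [ x     ]   [-c ]
  [ A    0  ] [ lambda ] = [ b ]

Solving the linear system:
  x*      = (-1.1951, 0.3902)
  lambda* = (-0.6829)
  f(x*)   = -3.2805

x* = (-1.1951, 0.3902), lambda* = (-0.6829)


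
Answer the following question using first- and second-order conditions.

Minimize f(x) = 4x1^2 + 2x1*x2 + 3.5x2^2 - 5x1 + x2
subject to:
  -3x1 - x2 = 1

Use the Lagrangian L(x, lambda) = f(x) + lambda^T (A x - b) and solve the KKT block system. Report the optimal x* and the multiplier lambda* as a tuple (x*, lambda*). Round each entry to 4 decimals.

Form the Lagrangian:
  L(x, lambda) = (1/2) x^T Q x + c^T x + lambda^T (A x - b)
Stationarity (grad_x L = 0): Q x + c + A^T lambda = 0.
Primal feasibility: A x = b.

This gives the KKT block system:
  [ Q   A^T ] [ x     ]   [-c ]
  [ A    0  ] [ lambda ] = [ b ]

Solving the linear system:
  x*      = (-0.1864, -0.4407)
  lambda* = (-2.4576)
  f(x*)   = 1.4746

x* = (-0.1864, -0.4407), lambda* = (-2.4576)


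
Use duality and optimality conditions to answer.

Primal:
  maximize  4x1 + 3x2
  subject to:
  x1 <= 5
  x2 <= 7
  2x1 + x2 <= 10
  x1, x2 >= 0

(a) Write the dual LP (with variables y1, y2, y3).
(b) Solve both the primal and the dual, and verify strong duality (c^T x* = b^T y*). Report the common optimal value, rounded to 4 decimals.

The standard primal-dual pair for 'max c^T x s.t. A x <= b, x >= 0' is:
  Dual:  min b^T y  s.t.  A^T y >= c,  y >= 0.

So the dual LP is:
  minimize  5y1 + 7y2 + 10y3
  subject to:
    y1 + 2y3 >= 4
    y2 + y3 >= 3
    y1, y2, y3 >= 0

Solving the primal: x* = (1.5, 7).
  primal value c^T x* = 27.
Solving the dual: y* = (0, 1, 2).
  dual value b^T y* = 27.
Strong duality: c^T x* = b^T y*. Confirmed.

27


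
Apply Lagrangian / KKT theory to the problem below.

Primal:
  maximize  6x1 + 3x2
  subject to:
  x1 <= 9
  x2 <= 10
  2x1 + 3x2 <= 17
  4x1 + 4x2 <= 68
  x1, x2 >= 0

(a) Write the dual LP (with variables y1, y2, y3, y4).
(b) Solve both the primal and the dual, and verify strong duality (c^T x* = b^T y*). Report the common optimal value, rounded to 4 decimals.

The standard primal-dual pair for 'max c^T x s.t. A x <= b, x >= 0' is:
  Dual:  min b^T y  s.t.  A^T y >= c,  y >= 0.

So the dual LP is:
  minimize  9y1 + 10y2 + 17y3 + 68y4
  subject to:
    y1 + 2y3 + 4y4 >= 6
    y2 + 3y3 + 4y4 >= 3
    y1, y2, y3, y4 >= 0

Solving the primal: x* = (8.5, 0).
  primal value c^T x* = 51.
Solving the dual: y* = (0, 0, 3, 0).
  dual value b^T y* = 51.
Strong duality: c^T x* = b^T y*. Confirmed.

51


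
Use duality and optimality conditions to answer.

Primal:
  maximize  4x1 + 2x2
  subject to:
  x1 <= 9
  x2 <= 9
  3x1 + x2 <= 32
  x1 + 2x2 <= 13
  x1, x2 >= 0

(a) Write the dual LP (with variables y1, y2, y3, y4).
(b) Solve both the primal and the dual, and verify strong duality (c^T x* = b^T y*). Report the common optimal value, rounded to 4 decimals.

The standard primal-dual pair for 'max c^T x s.t. A x <= b, x >= 0' is:
  Dual:  min b^T y  s.t.  A^T y >= c,  y >= 0.

So the dual LP is:
  minimize  9y1 + 9y2 + 32y3 + 13y4
  subject to:
    y1 + 3y3 + y4 >= 4
    y2 + y3 + 2y4 >= 2
    y1, y2, y3, y4 >= 0

Solving the primal: x* = (9, 2).
  primal value c^T x* = 40.
Solving the dual: y* = (3, 0, 0, 1).
  dual value b^T y* = 40.
Strong duality: c^T x* = b^T y*. Confirmed.

40


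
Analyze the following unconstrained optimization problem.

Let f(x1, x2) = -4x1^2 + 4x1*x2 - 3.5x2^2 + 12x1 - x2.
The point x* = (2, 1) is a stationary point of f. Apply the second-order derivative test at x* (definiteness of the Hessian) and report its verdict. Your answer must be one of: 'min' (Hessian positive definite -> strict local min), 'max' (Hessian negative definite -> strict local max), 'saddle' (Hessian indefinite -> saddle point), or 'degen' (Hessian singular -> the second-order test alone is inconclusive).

Compute the Hessian H = grad^2 f:
  H = [[-8, 4], [4, -7]]
Verify stationarity: grad f(x*) = H x* + g = (0, 0).
Eigenvalues of H: -11.5311, -3.4689.
Both eigenvalues < 0, so H is negative definite -> x* is a strict local max.

max


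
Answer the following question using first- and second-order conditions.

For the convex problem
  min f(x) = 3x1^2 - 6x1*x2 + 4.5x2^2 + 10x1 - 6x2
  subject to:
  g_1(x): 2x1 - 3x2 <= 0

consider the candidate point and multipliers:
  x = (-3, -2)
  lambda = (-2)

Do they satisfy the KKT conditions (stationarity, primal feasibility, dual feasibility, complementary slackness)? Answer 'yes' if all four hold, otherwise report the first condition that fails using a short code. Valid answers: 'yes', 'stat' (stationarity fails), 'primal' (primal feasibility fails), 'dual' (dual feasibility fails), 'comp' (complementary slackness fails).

Gradient of f: grad f(x) = Q x + c = (4, -6)
Constraint values g_i(x) = a_i^T x - b_i:
  g_1((-3, -2)) = 0
Stationarity residual: grad f(x) + sum_i lambda_i a_i = (0, 0)
  -> stationarity OK
Primal feasibility (all g_i <= 0): OK
Dual feasibility (all lambda_i >= 0): FAILS
Complementary slackness (lambda_i * g_i(x) = 0 for all i): OK

Verdict: the first failing condition is dual_feasibility -> dual.

dual


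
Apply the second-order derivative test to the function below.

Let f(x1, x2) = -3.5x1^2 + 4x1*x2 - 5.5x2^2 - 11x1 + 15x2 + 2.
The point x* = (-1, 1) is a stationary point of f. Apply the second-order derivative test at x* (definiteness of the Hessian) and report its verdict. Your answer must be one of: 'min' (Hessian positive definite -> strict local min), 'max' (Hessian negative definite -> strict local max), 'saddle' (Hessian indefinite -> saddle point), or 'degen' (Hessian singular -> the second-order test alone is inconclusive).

Compute the Hessian H = grad^2 f:
  H = [[-7, 4], [4, -11]]
Verify stationarity: grad f(x*) = H x* + g = (0, 0).
Eigenvalues of H: -13.4721, -4.5279.
Both eigenvalues < 0, so H is negative definite -> x* is a strict local max.

max


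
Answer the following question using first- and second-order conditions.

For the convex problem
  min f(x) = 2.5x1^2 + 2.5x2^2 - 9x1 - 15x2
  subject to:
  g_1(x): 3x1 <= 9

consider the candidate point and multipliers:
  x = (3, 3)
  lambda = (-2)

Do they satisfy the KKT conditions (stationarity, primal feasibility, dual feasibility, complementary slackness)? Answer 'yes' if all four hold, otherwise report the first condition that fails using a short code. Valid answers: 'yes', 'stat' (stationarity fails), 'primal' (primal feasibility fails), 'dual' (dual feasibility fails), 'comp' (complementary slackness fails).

Gradient of f: grad f(x) = Q x + c = (6, 0)
Constraint values g_i(x) = a_i^T x - b_i:
  g_1((3, 3)) = 0
Stationarity residual: grad f(x) + sum_i lambda_i a_i = (0, 0)
  -> stationarity OK
Primal feasibility (all g_i <= 0): OK
Dual feasibility (all lambda_i >= 0): FAILS
Complementary slackness (lambda_i * g_i(x) = 0 for all i): OK

Verdict: the first failing condition is dual_feasibility -> dual.

dual


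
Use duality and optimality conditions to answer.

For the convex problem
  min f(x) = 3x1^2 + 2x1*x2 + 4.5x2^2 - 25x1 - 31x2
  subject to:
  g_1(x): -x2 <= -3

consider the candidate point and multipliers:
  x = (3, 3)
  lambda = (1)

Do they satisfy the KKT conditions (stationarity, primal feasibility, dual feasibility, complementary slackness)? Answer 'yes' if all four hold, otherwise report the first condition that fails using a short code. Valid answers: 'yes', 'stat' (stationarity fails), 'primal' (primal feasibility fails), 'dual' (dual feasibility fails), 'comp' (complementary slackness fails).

Gradient of f: grad f(x) = Q x + c = (-1, 2)
Constraint values g_i(x) = a_i^T x - b_i:
  g_1((3, 3)) = 0
Stationarity residual: grad f(x) + sum_i lambda_i a_i = (-1, 1)
  -> stationarity FAILS
Primal feasibility (all g_i <= 0): OK
Dual feasibility (all lambda_i >= 0): OK
Complementary slackness (lambda_i * g_i(x) = 0 for all i): OK

Verdict: the first failing condition is stationarity -> stat.

stat


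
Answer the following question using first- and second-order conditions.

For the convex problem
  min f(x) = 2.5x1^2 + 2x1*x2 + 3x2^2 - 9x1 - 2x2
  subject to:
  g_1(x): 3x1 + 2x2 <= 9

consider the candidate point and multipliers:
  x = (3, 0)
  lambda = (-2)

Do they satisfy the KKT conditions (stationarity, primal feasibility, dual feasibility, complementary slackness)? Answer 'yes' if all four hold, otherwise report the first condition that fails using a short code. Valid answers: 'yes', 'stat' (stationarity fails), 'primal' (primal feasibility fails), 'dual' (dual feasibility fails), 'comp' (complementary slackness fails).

Gradient of f: grad f(x) = Q x + c = (6, 4)
Constraint values g_i(x) = a_i^T x - b_i:
  g_1((3, 0)) = 0
Stationarity residual: grad f(x) + sum_i lambda_i a_i = (0, 0)
  -> stationarity OK
Primal feasibility (all g_i <= 0): OK
Dual feasibility (all lambda_i >= 0): FAILS
Complementary slackness (lambda_i * g_i(x) = 0 for all i): OK

Verdict: the first failing condition is dual_feasibility -> dual.

dual


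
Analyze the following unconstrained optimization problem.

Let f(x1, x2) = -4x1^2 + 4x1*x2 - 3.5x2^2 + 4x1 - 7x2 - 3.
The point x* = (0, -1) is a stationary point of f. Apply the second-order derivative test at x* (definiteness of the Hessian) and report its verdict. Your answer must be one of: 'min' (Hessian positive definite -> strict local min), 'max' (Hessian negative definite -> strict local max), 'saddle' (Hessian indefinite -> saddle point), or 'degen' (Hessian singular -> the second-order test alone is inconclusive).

Compute the Hessian H = grad^2 f:
  H = [[-8, 4], [4, -7]]
Verify stationarity: grad f(x*) = H x* + g = (0, 0).
Eigenvalues of H: -11.5311, -3.4689.
Both eigenvalues < 0, so H is negative definite -> x* is a strict local max.

max
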